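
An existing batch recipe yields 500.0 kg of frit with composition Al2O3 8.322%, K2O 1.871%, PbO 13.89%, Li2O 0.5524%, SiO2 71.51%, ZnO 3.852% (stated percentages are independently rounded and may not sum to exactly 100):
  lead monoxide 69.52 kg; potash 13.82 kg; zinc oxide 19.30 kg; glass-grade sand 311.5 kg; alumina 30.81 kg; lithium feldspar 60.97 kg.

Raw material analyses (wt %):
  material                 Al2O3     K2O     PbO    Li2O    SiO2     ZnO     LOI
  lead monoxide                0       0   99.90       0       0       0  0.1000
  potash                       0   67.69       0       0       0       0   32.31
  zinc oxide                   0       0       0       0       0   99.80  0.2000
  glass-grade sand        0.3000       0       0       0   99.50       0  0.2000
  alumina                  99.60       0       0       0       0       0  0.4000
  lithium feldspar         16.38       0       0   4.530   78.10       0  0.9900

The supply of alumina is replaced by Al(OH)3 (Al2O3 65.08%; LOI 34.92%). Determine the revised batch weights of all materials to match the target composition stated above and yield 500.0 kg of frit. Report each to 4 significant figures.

The working math maintains full float precision through every step. Values along the way are shown with 4-significant-figure rounding when written out; a single rounding finalizes every reported figure — all derived quantities, including yield, net glass mass, six oxide percentages, LOI, totals, are computed from the batch weights for 500.0 kg of glass in exact precision, as quoted within the question or the answer.
The oxide mass targets at 500.0 kg frit:
  Al2O3: 8.322% × 500.0 = 41.61 kg
  K2O: 1.871% × 500.0 = 9.355 kg
  PbO: 13.89% × 500.0 = 69.45 kg
  Li2O: 0.5524% × 500.0 = 2.762 kg
  SiO2: 71.51% × 500.0 = 357.6 kg
  ZnO: 3.852% × 500.0 = 19.26 kg
A balance pass over the oxides, with the batch weights as given, against the basis in use (delivered sums recover each target given rounding of the digits):
  Al2O3: 311.5·0.003000 + 47.15·0.6508 + 60.97·0.1638 = 41.61 kg (target 41.61 kg)
  K2O: 13.82·0.6769 = 9.355 kg (target 9.355 kg)
  PbO: 69.52·0.9990 = 69.45 kg (target 69.45 kg)
  Li2O: 60.97·0.04530 = 2.762 kg (target 2.762 kg)
  SiO2: 311.5·0.9950 + 60.97·0.7810 = 357.6 kg (target 357.6 kg)
  ZnO: 19.30·0.9980 = 19.26 kg (target 19.26 kg)
Glass mass check: batch total minus LOI = 500.0 kg (the targets, summed, come to 500.0 kg; against the stated basis, 500.0 kg — deltas are rounding alone).
Whole-batch sum: Σ batch = 522.3 kg; the LOI term Σ batch·LOI equals 22.26 kg; the yield ratio, glass ÷ batch: 95.74%.

Revised batch per 500.0 kg frit:
  lead monoxide: 69.52 kg
  potash: 13.82 kg
  zinc oxide: 19.30 kg
  glass-grade sand: 311.5 kg
  Al(OH)3: 47.15 kg
  lithium feldspar: 60.97 kg
Total batch = 522.3 kg; LOI loss = 22.26 kg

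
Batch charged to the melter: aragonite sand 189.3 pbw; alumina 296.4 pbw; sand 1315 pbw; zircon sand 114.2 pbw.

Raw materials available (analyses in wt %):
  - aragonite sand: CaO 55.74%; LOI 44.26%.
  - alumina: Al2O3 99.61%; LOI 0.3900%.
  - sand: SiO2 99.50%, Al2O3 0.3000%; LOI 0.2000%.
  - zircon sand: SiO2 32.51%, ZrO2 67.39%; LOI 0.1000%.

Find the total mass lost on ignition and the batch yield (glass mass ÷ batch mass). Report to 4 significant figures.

LOI loss = 87.68 pbw; glass = 1827 pbw; yield = 95.42%

All internal work carries full precision end to end; the intermediate values are shown, rounded to 4 significant digits, when written out. Every reported result undergoes a single rounding. All derived quantities (the totals, LOI, glass mass, yield, four oxide percentages) are computed starting from the weights at 1827 pbw of glass in exact precision as quoted within the problem or the answer.
Ignition loss by material:
  aragonite sand: 189.3 × 0.4426 = 83.78 pbw
  alumina: 296.4 × 0.003900 = 1.156 pbw
  sand: 1315 × 0.002000 = 2.630 pbw
  zircon sand: 114.2 × 0.001000 = 0.1142 pbw
Total LOI = 87.68 pbw
Glass = batch − LOI = 1915 − 87.68 = 1827 pbw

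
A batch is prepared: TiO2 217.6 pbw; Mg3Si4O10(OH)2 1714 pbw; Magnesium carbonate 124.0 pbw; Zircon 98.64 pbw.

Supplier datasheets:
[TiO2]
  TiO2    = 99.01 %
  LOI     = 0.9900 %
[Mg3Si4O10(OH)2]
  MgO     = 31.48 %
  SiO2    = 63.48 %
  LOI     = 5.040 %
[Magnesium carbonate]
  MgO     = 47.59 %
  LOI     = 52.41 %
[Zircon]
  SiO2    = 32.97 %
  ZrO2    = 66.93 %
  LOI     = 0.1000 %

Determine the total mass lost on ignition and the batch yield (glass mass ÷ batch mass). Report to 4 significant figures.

Working values appear rounded to 4 significant digits between the steps. All arithmetic runs at full float precision through the solve — a single rounding finalizes every reported value. The derived quantities are rebuilt using the weight values at 2001 pbw of glass at full float precision (net glass mass, LOI, four oxide percentages, yield, totals), exactly as printed in the problem or the answer.
Material-by-material LOI:
  TiO2: 217.6 × 0.009900 = 2.154 pbw
  Mg3Si4O10(OH)2: 1714 × 0.05040 = 86.39 pbw
  Magnesium carbonate: 124.0 × 0.5241 = 64.99 pbw
  Zircon: 98.64 × 0.001000 = 0.09864 pbw
Total LOI = 153.6 pbw
Glass = batch − LOI = 2154 − 153.6 = 2001 pbw

LOI loss = 153.6 pbw; glass = 2001 pbw; yield = 92.87%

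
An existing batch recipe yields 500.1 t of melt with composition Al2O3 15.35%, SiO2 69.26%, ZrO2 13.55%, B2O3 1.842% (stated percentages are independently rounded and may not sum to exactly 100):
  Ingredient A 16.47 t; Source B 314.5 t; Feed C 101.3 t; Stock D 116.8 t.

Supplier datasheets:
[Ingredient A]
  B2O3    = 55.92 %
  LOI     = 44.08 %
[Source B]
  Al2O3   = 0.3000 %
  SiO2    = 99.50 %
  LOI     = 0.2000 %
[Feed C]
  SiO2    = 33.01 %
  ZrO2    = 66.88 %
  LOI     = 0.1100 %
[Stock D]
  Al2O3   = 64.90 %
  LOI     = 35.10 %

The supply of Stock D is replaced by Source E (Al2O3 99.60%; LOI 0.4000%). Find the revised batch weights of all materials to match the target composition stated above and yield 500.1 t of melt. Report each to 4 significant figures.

Mid-chain values are printed, rounded to 4 significant figures, between the steps — each numeric step maintains full float precision at each step; each reported result takes a single rounding — all derived quantities are rebuilt starting from the weights at 500.1 t of glass in full float precision (four oxide percentages, the yield, glass mass, totals, ignition loss) exactly as shown in either problem or answer.
The oxide mass targets at 500.1 t melt:
  Al2O3: 15.35% × 500.1 = 76.77 t
  SiO2: 69.26% × 500.1 = 346.4 t
  ZrO2: 13.55% × 500.1 = 67.76 t
  B2O3: 1.842% × 500.1 = 9.212 t
Checking each oxide sum using the reported weights, on the stated basis (target by target, the sums agree up to rounding of the answer):
  Al2O3: 314.5·0.003000 + 76.13·0.9960 = 76.77 t (target 76.77 t)
  SiO2: 314.5·0.9950 + 101.3·0.3301 = 346.4 t (target 346.4 t)
  ZrO2: 101.3·0.6688 = 67.75 t (target 67.76 t)
  B2O3: 16.47·0.5592 = 9.210 t (target 9.212 t)
Glass-mass bookkeeping: total batch − LOI = 500.1 t (oxide target masses add up to 500.1 t; stated basis 500.1 t — a pure rounding effect).
Batch total: Σ batch = 508.4 t; ignition loss, Σ(batch × LOI) = 8.305 t; the yield ratio, glass ÷ batch: 98.37%.

Revised batch per 500.1 t melt:
  Ingredient A: 16.47 t
  Source B: 314.5 t
  Feed C: 101.3 t
  Source E: 76.13 t
Total batch = 508.4 t; LOI loss = 8.305 t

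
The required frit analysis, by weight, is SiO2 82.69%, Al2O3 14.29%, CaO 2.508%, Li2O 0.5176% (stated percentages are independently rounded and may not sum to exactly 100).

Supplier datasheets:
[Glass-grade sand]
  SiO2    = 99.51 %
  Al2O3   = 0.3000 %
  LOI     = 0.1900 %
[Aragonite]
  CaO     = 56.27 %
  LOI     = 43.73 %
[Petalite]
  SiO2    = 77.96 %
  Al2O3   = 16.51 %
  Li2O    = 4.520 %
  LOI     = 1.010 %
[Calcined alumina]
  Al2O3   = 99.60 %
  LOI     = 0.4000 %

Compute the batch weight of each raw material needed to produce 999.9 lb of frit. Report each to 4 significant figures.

Mid-chain values appear rounded off to 4 significant figures as written; full float precision is maintained from first step to last — each reported value takes just one rounding; derived quantities are rebuilt in full float precision (totals, net glass mass, the yield, the four compositions, ignition loss) from the weighed amounts for 999.9 lb of glass, precisely as stated by question or answer.
Oxide-by-oxide targets in 999.9 lb frit:
  SiO2: 82.69% × 999.9 = 826.8 lb
  Al2O3: 14.29% × 999.9 = 142.9 lb
  CaO: 2.508% × 999.9 = 25.08 lb
  Li2O: 0.5176% × 999.9 = 5.175 lb
Balance tally, oxide-wise, with the batch weights as given, versus the basis set out (sums match the target masses given rounding of the digits):
  SiO2: 741.2·0.9951 + 114.5·0.7796 = 826.8 lb (target 826.8 lb)
  Al2O3: 741.2·0.003000 + 114.5·0.1651 + 122.2·0.9960 = 142.8 lb (target 142.9 lb)
  CaO: 44.57·0.5627 = 25.08 lb (target 25.08 lb)
  Li2O: 114.5·0.04520 = 5.175 lb (target 5.175 lb)
Consistency of the glass mass: total batch − LOI = 999.9 lb (targets for the oxides total 1000 lb; against the stated basis, 999.9 lb — differing by rounding only).
Whole-batch sum: Σ batch = 1022 lb; LOI loss = Σ batch·LOI = 22.54 lb; yield: glass divided by total = 97.80%.

Batch per 999.9 lb frit:
  Glass-grade sand: 741.2 lb
  Aragonite: 44.57 lb
  Petalite: 114.5 lb
  Calcined alumina: 122.2 lb
Total batch = 1022 lb; LOI loss = 22.54 lb; yield = 97.80%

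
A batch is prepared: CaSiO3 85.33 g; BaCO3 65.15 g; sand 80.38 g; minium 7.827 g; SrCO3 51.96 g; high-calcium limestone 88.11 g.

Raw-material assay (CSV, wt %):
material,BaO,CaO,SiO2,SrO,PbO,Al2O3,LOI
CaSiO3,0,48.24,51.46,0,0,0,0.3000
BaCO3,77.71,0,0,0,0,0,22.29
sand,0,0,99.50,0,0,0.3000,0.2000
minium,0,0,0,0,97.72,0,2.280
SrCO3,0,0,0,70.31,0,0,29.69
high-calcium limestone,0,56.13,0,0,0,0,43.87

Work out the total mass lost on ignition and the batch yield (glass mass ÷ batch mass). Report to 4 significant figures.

LOI loss = 69.20 g; glass = 309.6 g; yield = 81.73%

Working values are shown, rounded to 4 significant figures, between the steps; every computation maintains full precision through the solve. A single rounding completes each reported figure — the derived quantities are re-derived starting from the weights at 309.6 g of glass at full float precision (totals, net glass mass, LOI, six oxide percentages, the yield) precisely as stated by the problem or the answer.
Each material's LOI contribution:
  CaSiO3: 85.33 × 0.003000 = 0.2560 g
  BaCO3: 65.15 × 0.2229 = 14.52 g
  sand: 80.38 × 0.002000 = 0.1608 g
  minium: 7.827 × 0.02280 = 0.1785 g
  SrCO3: 51.96 × 0.2969 = 15.43 g
  high-calcium limestone: 88.11 × 0.4387 = 38.65 g
Total LOI = 69.20 g
Glass = batch − LOI = 378.8 − 69.20 = 309.6 g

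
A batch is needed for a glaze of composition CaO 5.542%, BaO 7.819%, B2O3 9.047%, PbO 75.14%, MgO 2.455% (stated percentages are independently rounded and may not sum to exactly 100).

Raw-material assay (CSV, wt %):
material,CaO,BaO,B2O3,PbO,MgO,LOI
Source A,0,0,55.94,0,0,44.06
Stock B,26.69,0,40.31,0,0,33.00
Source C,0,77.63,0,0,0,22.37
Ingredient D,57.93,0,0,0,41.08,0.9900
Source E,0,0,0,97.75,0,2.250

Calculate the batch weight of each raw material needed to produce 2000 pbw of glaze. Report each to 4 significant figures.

Batch per 2000 pbw glaze:
  Source A: 211.1 pbw
  Stock B: 155.9 pbw
  Source C: 201.4 pbw
  Ingredient D: 119.5 pbw
  Source E: 1537 pbw
Total batch = 2225 pbw; LOI loss = 225.3 pbw; yield = 89.87%

The working math holds full precision through every step; intermediates are printed (rounded to four significant digits) within the worked lines — exactly one rounding is applied to every reported result — the derived quantities are rebuilt from the batch weights per 2000 pbw of glass at exact precision (totals, the five compositions, the yield, ignition loss, glass mass) precisely as stated by question or answer.
Oxide mass targets, per 2000 pbw glaze:
  CaO: 5.542% × 2000 = 110.8 pbw
  BaO: 7.819% × 2000 = 156.4 pbw
  B2O3: 9.047% × 2000 = 180.9 pbw
  PbO: 75.14% × 2000 = 1503 pbw
  MgO: 2.455% × 2000 = 49.10 pbw
Mass-balance tally per oxide working from each reported weight, at the basis given (oxide sums agree with the targets given rounding of the digits):
  CaO: 155.9·0.2669 + 119.5·0.5793 = 110.8 pbw (target 110.8 pbw)
  BaO: 201.4·0.7763 = 156.3 pbw (target 156.4 pbw)
  B2O3: 211.1·0.5594 + 155.9·0.4031 = 180.9 pbw (target 180.9 pbw)
  PbO: 1537·0.9775 = 1502 pbw (target 1503 pbw)
  MgO: 119.5·0.4108 = 49.09 pbw (target 49.10 pbw)
Auditing the glass mass value: whole batch net of LOI = 2000 pbw (summing oxide targets gives 2000 pbw; versus the stated basis of 2000 pbw — gaps are rounding artifacts).
Total batch = Σ batch = 2225 pbw; the LOI term Σ batch·LOI equals 225.3 pbw; as yield: glass ÷ batch → 89.87%.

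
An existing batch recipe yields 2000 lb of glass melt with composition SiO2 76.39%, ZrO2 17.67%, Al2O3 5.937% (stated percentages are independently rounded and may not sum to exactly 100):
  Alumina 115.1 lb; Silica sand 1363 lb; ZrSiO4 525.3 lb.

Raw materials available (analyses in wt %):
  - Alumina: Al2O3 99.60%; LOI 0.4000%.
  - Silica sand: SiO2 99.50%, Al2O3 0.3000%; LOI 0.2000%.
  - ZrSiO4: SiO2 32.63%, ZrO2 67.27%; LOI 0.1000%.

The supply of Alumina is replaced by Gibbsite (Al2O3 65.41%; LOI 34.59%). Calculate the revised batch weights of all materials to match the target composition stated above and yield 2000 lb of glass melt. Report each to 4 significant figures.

Intermediates are printed with 4-significant-digit rounding as written — all internal work runs at exact precision in every operation; each reported number is rounded once only. All derived quantities, which include LOI, the yield, glass mass, the totals, three oxide percentages, are carried at exact precision, as quoted within the question or the answer, from the batch weights for 2000 lb of glass.
Oxide-by-oxide targets in 2000 lb glass melt:
  SiO2: 76.39% × 2000 = 1528 lb
  ZrO2: 17.67% × 2000 = 353.4 lb
  Al2O3: 5.937% × 2000 = 118.7 lb
Oxide-by-oxide audit from the weights as reported, relative to the basis at hand (delivered sums recover each target up to rounding of the answer):
  SiO2: 1363·0.9950 + 525.3·0.3263 = 1528 lb (target 1528 lb)
  ZrO2: 525.3·0.6727 = 353.4 lb (target 353.4 lb)
  Al2O3: 175.3·0.6541 + 1363·0.003000 = 118.8 lb (target 118.7 lb)
Glass-mass bookkeeping: total batch − LOI = 2000 lb (per-oxide target masses sum to 2000 lb; versus the stated basis of 2000 lb — gaps are rounding artifacts).
Whole-batch sum: Σ batch = 2064 lb; the LOI term Σ batch·LOI equals 63.89 lb; yield, glass over the total, = 96.90%.

Revised batch per 2000 lb glass melt:
  Gibbsite: 175.3 lb
  Silica sand: 1363 lb
  ZrSiO4: 525.3 lb
Total batch = 2064 lb; LOI loss = 63.89 lb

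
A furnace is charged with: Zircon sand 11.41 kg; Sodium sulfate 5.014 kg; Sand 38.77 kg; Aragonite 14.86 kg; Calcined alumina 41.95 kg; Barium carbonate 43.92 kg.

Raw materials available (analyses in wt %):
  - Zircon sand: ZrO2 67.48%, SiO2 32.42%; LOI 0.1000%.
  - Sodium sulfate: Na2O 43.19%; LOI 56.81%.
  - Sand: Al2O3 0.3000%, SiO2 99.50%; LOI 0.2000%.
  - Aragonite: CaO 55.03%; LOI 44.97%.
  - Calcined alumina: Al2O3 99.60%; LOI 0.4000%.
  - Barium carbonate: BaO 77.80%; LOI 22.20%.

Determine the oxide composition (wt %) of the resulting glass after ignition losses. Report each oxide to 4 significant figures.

Glass mass = 136.4 kg (batch 155.9 − LOI 19.54).
Composition: CaO 5.996%, Al2O3 30.72%, Na2O 1.588%, ZrO2 5.645%, SiO2 31.00%, BaO 25.05%

Full precision is kept at every stage. Working values are displayed rounded to 4 significant digits between the steps — a single rounding produces each reported number; the derived quantities are recomputed in full precision (net glass mass, six oxide percentages, the totals, the yield, ignition loss) using the weight values at 136.4 kg of glass as given in the question or the answer.
Oxide-by-oxide delivered mass:
  CaO: 14.86·0.5503 = 8.177 kg
  Al2O3: 38.77·0.003000 + 41.95·0.9960 = 41.90 kg
  Na2O: 5.014·0.4319 = 2.166 kg
  ZrO2: 11.41·0.6748 = 7.699 kg
  SiO2: 11.41·0.3242 + 38.77·0.9950 = 42.28 kg
  BaO: 43.92·0.7780 = 34.17 kg
LOI: 11.41·0.001000 + 5.014·0.5681 + 38.77·0.002000 + 14.86·0.4497 + 41.95·0.004000 + 43.92·0.2220 = 19.54 kg
Glass = total batch minus LOI = 155.9 − 19.54 = 136.4 kg (equal to the oxide-mass sum)
wt % = oxide mass / glass mass × 100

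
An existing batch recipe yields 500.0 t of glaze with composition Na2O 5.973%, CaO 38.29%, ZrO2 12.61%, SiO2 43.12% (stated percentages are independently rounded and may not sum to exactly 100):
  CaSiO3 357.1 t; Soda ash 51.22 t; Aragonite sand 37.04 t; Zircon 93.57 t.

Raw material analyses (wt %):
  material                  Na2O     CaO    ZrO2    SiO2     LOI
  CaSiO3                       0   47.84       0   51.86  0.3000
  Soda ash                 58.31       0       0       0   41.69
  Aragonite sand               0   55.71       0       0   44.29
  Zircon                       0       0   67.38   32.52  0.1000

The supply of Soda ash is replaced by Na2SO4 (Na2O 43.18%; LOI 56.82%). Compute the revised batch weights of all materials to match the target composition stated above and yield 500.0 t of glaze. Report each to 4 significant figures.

Intermediates are printed, rounded to 4 significant digits, in the printout — the whole derivation runs at full float precision at every stage; every reported figure is rounded just once — the derived quantities are recomputed using the weight values for 500.0 t of glass at full float precision (the totals, LOI, the four compositions, glass mass, the yield), exactly as printed in the problem or answer text.
Oxide-by-oxide targets in 500.0 t glaze:
  Na2O: 5.973% × 500.0 = 29.86 t
  CaO: 38.29% × 500.0 = 191.4 t
  ZrO2: 12.61% × 500.0 = 63.05 t
  SiO2: 43.12% × 500.0 = 215.6 t
A balance pass over the oxides, applying the batch weights above, against the basis in use (summed amounts equal target values given rounding of the digits):
  Na2O: 69.16·0.4318 = 29.86 t (target 29.86 t)
  CaO: 357.1·0.4784 + 37.04·0.5571 = 191.5 t (target 191.4 t)
  ZrO2: 93.57·0.6738 = 63.05 t (target 63.05 t)
  SiO2: 357.1·0.5186 + 93.57·0.3252 = 215.6 t (target 215.6 t)
Glass-mass sanity pass: the batch minus its LOI: 500.0 t (per-oxide target masses sum to 500.0 t; stated basis 500.0 t — a pure rounding effect).
Adding the batch up: Σ batch = 556.9 t; LOI removed, Σ of batch·LOI: 56.87 t; as yield: glass ÷ batch → 89.79%.

Revised batch per 500.0 t glaze:
  CaSiO3: 357.1 t
  Na2SO4: 69.16 t
  Aragonite sand: 37.04 t
  Zircon: 93.57 t
Total batch = 556.9 t; LOI loss = 56.87 t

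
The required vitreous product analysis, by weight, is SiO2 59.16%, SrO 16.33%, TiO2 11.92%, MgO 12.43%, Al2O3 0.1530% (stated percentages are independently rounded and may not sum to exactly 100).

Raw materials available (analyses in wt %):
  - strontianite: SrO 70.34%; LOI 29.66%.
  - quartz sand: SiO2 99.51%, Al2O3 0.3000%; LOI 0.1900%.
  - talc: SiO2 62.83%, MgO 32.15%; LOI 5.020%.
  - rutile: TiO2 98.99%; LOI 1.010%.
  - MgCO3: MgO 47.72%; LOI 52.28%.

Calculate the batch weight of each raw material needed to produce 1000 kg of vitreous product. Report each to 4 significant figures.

The working math maintains full precision throughout. In-progress results appear, rounded to 4 significant figures, at each printed step; a single rounding yields each reported value; all derived quantities, which include net glass mass, five oxide percentages, ignition loss, yield, totals, are re-derived in exact precision, as quoted within the problem or the answer, using the weight values per 1000 kg of glass.
Oxide-by-oxide targets in 1000 kg vitreous product:
  SiO2: 59.16% × 1000 = 591.6 kg
  SrO: 16.33% × 1000 = 163.3 kg
  TiO2: 11.92% × 1000 = 119.2 kg
  MgO: 12.43% × 1000 = 124.3 kg
  Al2O3: 0.1530% × 1000 = 1.530 kg
Verifying the oxide balance working from each reported weight, versus the basis set out (target by target, the sums agree once rounding is allowed for):
  SiO2: 510.0·0.9951 + 133.9·0.6283 = 591.6 kg (target 591.6 kg)
  SrO: 232.2·0.7034 = 163.3 kg (target 163.3 kg)
  TiO2: 120.4·0.9899 = 119.2 kg (target 119.2 kg)
  MgO: 133.9·0.3215 + 170.3·0.4772 = 124.3 kg (target 124.3 kg)
  Al2O3: 510.0·0.003000 = 1.530 kg (target 1.530 kg)
Mass balance on the glass: Σ batch − LOI loss = 1000 kg (per-oxide target masses sum to 999.9 kg; versus the stated basis of 1000 kg — differing by rounding only).
Total batch = Σ batch = 1167 kg; Σ batch·LOI gives LOI loss = 166.8 kg; glass ÷ batch gives a yield of 85.70%.

Batch per 1000 kg vitreous product:
  strontianite: 232.2 kg
  quartz sand: 510.0 kg
  talc: 133.9 kg
  rutile: 120.4 kg
  MgCO3: 170.3 kg
Total batch = 1167 kg; LOI loss = 166.8 kg; yield = 85.70%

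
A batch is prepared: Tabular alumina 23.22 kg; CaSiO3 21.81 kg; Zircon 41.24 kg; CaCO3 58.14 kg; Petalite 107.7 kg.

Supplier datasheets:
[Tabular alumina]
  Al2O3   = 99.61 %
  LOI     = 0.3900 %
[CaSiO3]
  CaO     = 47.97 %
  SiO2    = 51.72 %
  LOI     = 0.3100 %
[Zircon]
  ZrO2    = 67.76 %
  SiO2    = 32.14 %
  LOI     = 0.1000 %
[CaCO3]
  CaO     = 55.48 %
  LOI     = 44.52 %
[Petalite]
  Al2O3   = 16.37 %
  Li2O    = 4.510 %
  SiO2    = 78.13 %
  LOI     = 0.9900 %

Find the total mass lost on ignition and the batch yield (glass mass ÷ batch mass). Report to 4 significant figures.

Values along the way appear (rounded to 4 significant digits) between the steps — the working math runs at exact precision in all steps; each reported value is rounded once only; derived quantities, which include glass mass, ignition loss, five oxide percentages, yield, totals, are re-derived at full precision, as given in the problem or the answer, from the weighed amounts per 225.0 kg of glass.
Per-material ignition loss:
  Tabular alumina: 23.22 × 0.003900 = 0.09056 kg
  CaSiO3: 21.81 × 0.003100 = 0.06761 kg
  Zircon: 41.24 × 0.001000 = 0.04124 kg
  CaCO3: 58.14 × 0.4452 = 25.88 kg
  Petalite: 107.7 × 0.009900 = 1.066 kg
Total LOI = 27.15 kg
Glass = batch − LOI = 252.1 − 27.15 = 225.0 kg

LOI loss = 27.15 kg; glass = 225.0 kg; yield = 89.23%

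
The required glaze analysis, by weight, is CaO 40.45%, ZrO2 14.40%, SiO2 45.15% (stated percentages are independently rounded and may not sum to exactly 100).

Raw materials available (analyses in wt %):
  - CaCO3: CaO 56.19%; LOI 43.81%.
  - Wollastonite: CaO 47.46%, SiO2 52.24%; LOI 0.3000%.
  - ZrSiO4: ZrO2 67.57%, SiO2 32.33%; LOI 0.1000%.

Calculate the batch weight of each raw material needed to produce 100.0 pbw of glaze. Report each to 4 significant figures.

Batch per 100.0 pbw glaze:
  CaCO3: 10.13 pbw
  Wollastonite: 73.24 pbw
  ZrSiO4: 21.31 pbw
Total batch = 104.7 pbw; LOI loss = 4.679 pbw; yield = 95.53%

Values along the way are shown rounded to 4 significant digits on the page; all arithmetic runs at exact precision at all times. Every reported value is rounded a single time — all derived quantities (the three compositions, glass mass, the yield, totals, ignition loss) are carried at full precision starting from the weights for 100.0 pbw of glass as set out in problem or answer.
Target oxide masses per 100.0 pbw glaze:
  CaO: 40.45% × 100.0 = 40.45 pbw
  ZrO2: 14.40% × 100.0 = 14.40 pbw
  SiO2: 45.15% × 100.0 = 45.15 pbw
Oxide-by-oxide audit per the reported batch figures, at the basis given (every target is met by its sum exact up to rounding of places):
  CaO: 10.13·0.5619 + 73.24·0.4746 = 40.45 pbw (target 40.45 pbw)
  ZrO2: 21.31·0.6757 = 14.40 pbw (target 14.40 pbw)
  SiO2: 73.24·0.5224 + 21.31·0.3233 = 45.15 pbw (target 45.15 pbw)
Glass-mass bookkeeping: batch total minus LOI = 100.0 pbw (the Σ of target masses is 100.0 pbw; versus the stated basis of 100.0 pbw — any gap is answer rounding).
Adding the batch up: Σ batch = 104.7 pbw; Σ batch·LOI gives LOI loss = 4.679 pbw; glass ÷ batch gives a yield of 95.53%.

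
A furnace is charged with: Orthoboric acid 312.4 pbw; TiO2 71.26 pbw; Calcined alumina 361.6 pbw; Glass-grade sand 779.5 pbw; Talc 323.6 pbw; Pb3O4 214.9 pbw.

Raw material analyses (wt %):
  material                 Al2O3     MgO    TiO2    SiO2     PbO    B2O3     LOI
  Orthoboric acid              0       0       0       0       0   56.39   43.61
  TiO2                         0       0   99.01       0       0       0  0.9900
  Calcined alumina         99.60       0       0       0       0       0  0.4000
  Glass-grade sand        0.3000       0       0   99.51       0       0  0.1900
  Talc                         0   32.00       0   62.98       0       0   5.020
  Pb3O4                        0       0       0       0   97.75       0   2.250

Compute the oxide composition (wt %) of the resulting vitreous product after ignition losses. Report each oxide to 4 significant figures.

Glass mass = 1902 pbw (batch 2063 − LOI 161.0).
Composition: Al2O3 19.06%, MgO 5.443%, TiO2 3.709%, SiO2 51.49%, PbO 11.04%, B2O3 9.260%

Working values appear (rounded to four significant figures) in the working; the whole derivation carries exact precision at each step — each reported result sees exactly one rounding; all derived quantities, which include net glass mass, LOI, the totals, the yield, six oxide percentages, are computed at full float precision, as set out in problem or answer, from the weighed amounts on 1902 pbw of glass.
Mass of each oxide from the mix:
  Al2O3: 361.6·0.9960 + 779.5·0.003000 = 362.5 pbw
  MgO: 323.6·0.3200 = 103.6 pbw
  TiO2: 71.26·0.9901 = 70.55 pbw
  SiO2: 779.5·0.9951 + 323.6·0.6298 = 979.5 pbw
  PbO: 214.9·0.9775 = 210.1 pbw
  B2O3: 312.4·0.5639 = 176.2 pbw
LOI: 312.4·0.4361 + 71.26·0.009900 + 361.6·0.004000 + 779.5·0.001900 + 323.6·0.05020 + 214.9·0.02250 = 161.0 pbw
Net of LOI, the glass mass = 2063 − 161.0 = 1902 pbw (consistent with Σ oxide mass)
percent by weight: oxide/glass ×100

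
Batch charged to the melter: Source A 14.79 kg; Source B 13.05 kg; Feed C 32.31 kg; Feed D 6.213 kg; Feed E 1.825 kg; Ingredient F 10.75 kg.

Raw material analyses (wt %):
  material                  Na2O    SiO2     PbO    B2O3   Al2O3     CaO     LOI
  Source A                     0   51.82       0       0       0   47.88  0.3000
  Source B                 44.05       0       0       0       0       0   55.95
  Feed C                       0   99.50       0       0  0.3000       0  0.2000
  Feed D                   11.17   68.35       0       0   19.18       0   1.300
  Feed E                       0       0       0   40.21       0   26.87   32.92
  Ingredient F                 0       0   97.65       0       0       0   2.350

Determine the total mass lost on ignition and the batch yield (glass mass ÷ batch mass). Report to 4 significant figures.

Intermediates are displayed rounded to four significant figures when written out; the whole derivation carries full float precision from first step to last. Exactly one rounding goes into every reported figure. Derived quantities (the totals, the yield, net glass mass, the six compositions, ignition loss) are computed from the batch weights for 70.59 kg of glass in full float precision, as set out in either problem or answer.
Loss on ignition, line by line:
  Source A: 14.79 × 0.003000 = 0.04437 kg
  Source B: 13.05 × 0.5595 = 7.301 kg
  Feed C: 32.31 × 0.002000 = 0.06462 kg
  Feed D: 6.213 × 0.01300 = 0.08077 kg
  Feed E: 1.825 × 0.3292 = 0.6008 kg
  Ingredient F: 10.75 × 0.02350 = 0.2526 kg
Total LOI = 8.345 kg
Glass = batch − LOI = 78.94 − 8.345 = 70.59 kg

LOI loss = 8.345 kg; glass = 70.59 kg; yield = 89.43%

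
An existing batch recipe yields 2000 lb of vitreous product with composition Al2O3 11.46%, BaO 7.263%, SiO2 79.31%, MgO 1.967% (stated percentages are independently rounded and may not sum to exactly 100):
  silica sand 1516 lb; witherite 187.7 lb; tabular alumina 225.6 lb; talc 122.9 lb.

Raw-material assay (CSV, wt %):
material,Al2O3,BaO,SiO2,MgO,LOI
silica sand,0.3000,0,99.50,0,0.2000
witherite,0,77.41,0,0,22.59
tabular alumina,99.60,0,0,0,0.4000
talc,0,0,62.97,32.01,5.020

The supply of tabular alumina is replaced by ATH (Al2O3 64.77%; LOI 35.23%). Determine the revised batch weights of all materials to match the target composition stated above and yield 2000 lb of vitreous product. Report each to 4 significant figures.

The whole derivation runs at full float precision end to end — mid-chain values are displayed rounded to four significant figures alongside each step; each reported number is rounded just once. Derived quantities are re-derived starting from the weights per 2000 lb of glass in full float precision (the four compositions, ignition loss, net glass mass, yield, the totals) as they appear in question or answer.
Target masses of each oxide per 2000 lb vitreous product:
  Al2O3: 11.46% × 2000 = 229.2 lb
  BaO: 7.263% × 2000 = 145.3 lb
  SiO2: 79.31% × 2000 = 1586 lb
  MgO: 1.967% × 2000 = 39.34 lb
Verifying the oxide balance on the weights just shown, on the stated basis (sums match the target masses modulo rounding of the values):
  Al2O3: 1516·0.003000 + 346.8·0.6477 = 229.2 lb (target 229.2 lb)
  BaO: 187.7·0.7741 = 145.3 lb (target 145.3 lb)
  SiO2: 1516·0.9950 + 122.9·0.6297 = 1586 lb (target 1586 lb)
  MgO: 122.9·0.3201 = 39.34 lb (target 39.34 lb)
Glass-mass sanity pass: net batch after ignition = 2000 lb (per-oxide target masses sum to 2000 lb; stated basis 2000 lb — deltas are rounding alone).
Summing the batch: Σ batch = 2173 lb; LOI removed, Σ of batch·LOI: 173.8 lb; the yield ratio, glass ÷ batch: 92.00%.

Revised batch per 2000 lb vitreous product:
  silica sand: 1516 lb
  witherite: 187.7 lb
  ATH: 346.8 lb
  talc: 122.9 lb
Total batch = 2173 lb; LOI loss = 173.8 lb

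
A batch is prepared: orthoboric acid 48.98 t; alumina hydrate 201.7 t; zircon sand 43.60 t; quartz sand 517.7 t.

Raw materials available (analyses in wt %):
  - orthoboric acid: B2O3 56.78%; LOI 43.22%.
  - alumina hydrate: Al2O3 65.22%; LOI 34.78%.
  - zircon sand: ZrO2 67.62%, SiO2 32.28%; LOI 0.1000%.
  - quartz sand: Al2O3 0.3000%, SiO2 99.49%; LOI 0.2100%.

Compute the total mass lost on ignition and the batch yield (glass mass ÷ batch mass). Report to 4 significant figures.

Rounding to 4 significant figures extends to each working value as printed. All arithmetic holds full float precision from first step to last. Every reported number is rounded a single time. Derived quantities are recomputed at full precision (glass mass, four oxide percentages, yield, ignition loss, totals) from the batch weights per 719.5 t of glass, as written in problem or answer.
Loss on ignition, line by line:
  orthoboric acid: 48.98 × 0.4322 = 21.17 t
  alumina hydrate: 201.7 × 0.3478 = 70.15 t
  zircon sand: 43.60 × 0.001000 = 0.04360 t
  quartz sand: 517.7 × 0.002100 = 1.087 t
Total LOI = 92.45 t
Glass = batch − LOI = 812.0 − 92.45 = 719.5 t

LOI loss = 92.45 t; glass = 719.5 t; yield = 88.61%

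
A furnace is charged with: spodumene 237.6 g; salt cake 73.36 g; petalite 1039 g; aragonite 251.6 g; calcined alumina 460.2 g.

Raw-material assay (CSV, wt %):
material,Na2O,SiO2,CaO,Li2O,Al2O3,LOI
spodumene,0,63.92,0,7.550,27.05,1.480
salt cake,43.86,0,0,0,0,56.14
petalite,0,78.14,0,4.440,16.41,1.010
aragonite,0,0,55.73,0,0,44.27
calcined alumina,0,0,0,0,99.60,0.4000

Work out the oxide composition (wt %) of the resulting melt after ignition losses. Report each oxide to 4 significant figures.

Glass mass = 1893 g (batch 2062 − LOI 168.4).
Composition: Na2O 1.699%, SiO2 50.90%, CaO 7.406%, Li2O 3.384%, Al2O3 36.61%

In-progress results are displayed, rounded to four significant digits, on the page; each numeric step runs at exact precision in every operation. Each reported number sees exactly one rounding. All derived quantities are rebuilt in exact precision (glass mass, the totals, ignition loss, five oxide percentages, the yield) starting from the weights for 1893 g of glass as they appear in question or answer.
Oxide-by-oxide delivered mass:
  Na2O: 73.36·0.4386 = 32.18 g
  SiO2: 237.6·0.6392 + 1039·0.7814 = 963.7 g
  CaO: 251.6·0.5573 = 140.2 g
  Li2O: 237.6·0.07550 + 1039·0.04440 = 64.07 g
  Al2O3: 237.6·0.2705 + 1039·0.1641 + 460.2·0.9960 = 693.1 g
LOI: 237.6·0.01480 + 73.36·0.5614 + 1039·0.01010 + 251.6·0.4427 + 460.2·0.004000 = 168.4 g
batch − LOI leaves glass = 2062 − 168.4 = 1893 g (equal to the oxide-mass sum)
percent by weight: oxide/glass ×100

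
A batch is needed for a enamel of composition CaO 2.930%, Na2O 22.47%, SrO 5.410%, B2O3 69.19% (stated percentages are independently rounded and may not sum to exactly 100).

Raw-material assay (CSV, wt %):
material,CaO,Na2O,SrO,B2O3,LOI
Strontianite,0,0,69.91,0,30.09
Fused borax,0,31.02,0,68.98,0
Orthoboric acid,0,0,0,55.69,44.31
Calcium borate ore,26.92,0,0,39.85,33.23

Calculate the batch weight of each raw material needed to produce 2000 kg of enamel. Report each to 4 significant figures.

Batch per 2000 kg enamel:
  Strontianite: 154.8 kg
  Fused borax: 1449 kg
  Orthoboric acid: 534.6 kg
  Calcium borate ore: 217.7 kg
Total batch = 2356 kg; LOI loss = 355.8 kg; yield = 84.90%

Rounding to four significant figures governs each in-between result as displayed. All internal work carries exact precision end to end — exactly one rounding is applied to every reported result. All derived quantities, which include yield, the totals, net glass mass, ignition loss, four oxide percentages, are computed at full precision, precisely as stated by the problem or answer text, from the weighed amounts at 2000 kg of glass.
Per-oxide target masses for 2000 kg enamel:
  CaO: 2.930% × 2000 = 58.60 kg
  Na2O: 22.47% × 2000 = 449.4 kg
  SrO: 5.410% × 2000 = 108.2 kg
  B2O3: 69.19% × 2000 = 1384 kg
Mass-balance tally per oxide with the batch weights as given, against the basis in use (sums match the target masses up to rounding of the answer):
  CaO: 217.7·0.2692 = 58.60 kg (target 58.60 kg)
  Na2O: 1449·0.3102 = 449.5 kg (target 449.4 kg)
  SrO: 154.8·0.6991 = 108.2 kg (target 108.2 kg)
  B2O3: 1449·0.6898 + 534.6·0.5569 + 217.7·0.3985 = 1384 kg (target 1384 kg)
The glass-mass cross-check: net batch after ignition = 2000 kg (the Σ of target masses is 2000 kg; stated basis 2000 kg — differing by rounding only).
Adding the batch up: Σ batch = 2356 kg; Σ batch·LOI gives LOI loss = 355.8 kg; yield, glass over the total, = 84.90%.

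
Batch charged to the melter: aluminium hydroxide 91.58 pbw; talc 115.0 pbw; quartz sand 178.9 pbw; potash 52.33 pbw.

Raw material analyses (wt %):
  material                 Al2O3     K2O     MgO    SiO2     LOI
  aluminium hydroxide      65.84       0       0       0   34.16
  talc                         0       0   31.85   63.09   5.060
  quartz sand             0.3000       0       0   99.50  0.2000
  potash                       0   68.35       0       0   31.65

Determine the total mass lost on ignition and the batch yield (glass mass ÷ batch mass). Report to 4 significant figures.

LOI loss = 54.02 pbw; glass = 383.8 pbw; yield = 87.66%

Every computation carries full precision in all steps — rounding to 4 significant digits applies to each mid-chain value as displayed; each reported number is rounded a single time — derived quantities are re-derived from the weighed amounts for 383.8 pbw of glass in exact precision (ignition loss, glass mass, the totals, the four compositions, the yield), as quoted within question or answer.
Loss on ignition, line by line:
  aluminium hydroxide: 91.58 × 0.3416 = 31.28 pbw
  talc: 115.0 × 0.05060 = 5.819 pbw
  quartz sand: 178.9 × 0.002000 = 0.3578 pbw
  potash: 52.33 × 0.3165 = 16.56 pbw
Total LOI = 54.02 pbw
Glass = batch − LOI = 437.8 − 54.02 = 383.8 pbw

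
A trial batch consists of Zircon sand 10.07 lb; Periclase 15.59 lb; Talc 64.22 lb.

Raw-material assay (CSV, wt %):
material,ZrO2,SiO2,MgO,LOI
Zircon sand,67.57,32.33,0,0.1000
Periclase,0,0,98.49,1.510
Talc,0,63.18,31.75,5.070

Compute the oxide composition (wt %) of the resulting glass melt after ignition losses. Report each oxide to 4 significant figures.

Glass mass = 86.38 lb (batch 89.88 − LOI 3.501).
Composition: ZrO2 7.877%, SiO2 50.74%, MgO 41.38%

Full precision is held through every step — mid-chain values are displayed rounded off to 4 significant digits in the printout; a single rounding yields every reported value; derived quantities are recomputed starting from the weights for 86.38 lb of glass at exact precision (three oxide percentages, yield, net glass mass, the totals, LOI) as written in problem or answer.
Oxide masses out of the charge:
  ZrO2: 10.07·0.6757 = 6.804 lb
  SiO2: 10.07·0.3233 + 64.22·0.6318 = 43.83 lb
  MgO: 15.59·0.9849 + 64.22·0.3175 = 35.74 lb
LOI: 10.07·0.001000 + 15.59·0.01510 + 64.22·0.05070 = 3.501 lb
batch − LOI leaves glass = 89.88 − 3.501 = 86.38 lb (matching Σ of the oxides)
wt % = oxide mass / glass mass × 100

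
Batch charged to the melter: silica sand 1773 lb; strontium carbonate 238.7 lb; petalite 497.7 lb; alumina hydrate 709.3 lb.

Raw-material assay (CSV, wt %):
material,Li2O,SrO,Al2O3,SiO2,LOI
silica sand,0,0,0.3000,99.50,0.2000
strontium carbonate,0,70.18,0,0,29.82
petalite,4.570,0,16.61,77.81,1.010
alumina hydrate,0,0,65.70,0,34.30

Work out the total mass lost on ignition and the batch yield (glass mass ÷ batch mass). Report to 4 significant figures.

LOI loss = 323.0 lb; glass = 2896 lb; yield = 89.96%

Full precision is carried throughout; working values are shown (rounded to four significant digits) when written out. A single rounding yields every reported value. Derived quantities (the yield, four oxide percentages, totals, net glass mass, ignition loss) are recomputed from the batch weights per 2896 lb of glass at full precision, exactly as shown in the problem or answer text.
LOI of each material in turn:
  silica sand: 1773 × 0.002000 = 3.546 lb
  strontium carbonate: 238.7 × 0.2982 = 71.18 lb
  petalite: 497.7 × 0.01010 = 5.027 lb
  alumina hydrate: 709.3 × 0.3430 = 243.3 lb
Total LOI = 323.0 lb
Glass = batch − LOI = 3219 − 323.0 = 2896 lb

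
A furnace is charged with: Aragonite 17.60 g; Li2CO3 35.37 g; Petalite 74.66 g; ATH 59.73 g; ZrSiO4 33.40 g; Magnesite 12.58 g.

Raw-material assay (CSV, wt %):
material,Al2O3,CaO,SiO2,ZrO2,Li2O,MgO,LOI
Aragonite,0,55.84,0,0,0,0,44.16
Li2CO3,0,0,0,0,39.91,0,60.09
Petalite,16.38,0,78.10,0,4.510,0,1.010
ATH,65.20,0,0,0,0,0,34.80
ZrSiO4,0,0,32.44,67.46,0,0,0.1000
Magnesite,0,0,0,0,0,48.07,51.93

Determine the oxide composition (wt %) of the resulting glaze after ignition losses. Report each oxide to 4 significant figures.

Glass mass = 176.2 g (batch 233.3 − LOI 57.13).
Composition: Al2O3 29.04%, CaO 5.577%, SiO2 39.24%, ZrO2 12.79%, Li2O 9.922%, MgO 3.432%

Every computation holds full float precision at all times; mid-chain values are shown, with 4-significant-digit rounding, at each printed step. Each reported number receives exactly one rounding. The derived quantities, including LOI, yield, the six compositions, the totals, glass mass, are rebuilt from the batch weights for 176.2 g of glass in full float precision as set out in problem or answer.
Delivered oxide masses:
  Al2O3: 74.66·0.1638 + 59.73·0.6520 = 51.17 g
  CaO: 17.60·0.5584 = 9.828 g
  SiO2: 74.66·0.7810 + 33.40·0.3244 = 69.14 g
  ZrO2: 33.40·0.6746 = 22.53 g
  Li2O: 35.37·0.3991 + 74.66·0.04510 = 17.48 g
  MgO: 12.58·0.4807 = 6.047 g
LOI: 17.60·0.4416 + 35.37·0.6009 + 74.66·0.01010 + 59.73·0.3480 + 33.40·0.001000 + 12.58·0.5193 = 57.13 g
Glass mass = batch − LOI = 233.3 − 57.13 = 176.2 g (consistent with Σ oxide mass)
each oxide over glass, ×100, is wt %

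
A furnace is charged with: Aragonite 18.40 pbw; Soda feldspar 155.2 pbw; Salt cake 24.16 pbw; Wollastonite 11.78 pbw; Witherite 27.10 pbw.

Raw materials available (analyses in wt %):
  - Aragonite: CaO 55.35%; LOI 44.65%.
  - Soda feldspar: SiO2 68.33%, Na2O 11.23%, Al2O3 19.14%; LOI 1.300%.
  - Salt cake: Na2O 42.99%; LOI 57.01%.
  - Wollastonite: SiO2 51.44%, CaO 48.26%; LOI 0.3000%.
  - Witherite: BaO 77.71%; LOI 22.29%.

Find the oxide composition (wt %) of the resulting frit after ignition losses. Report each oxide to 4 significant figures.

Glass mass = 206.6 pbw (batch 236.6 − LOI 30.08).
Composition: SiO2 54.27%, BaO 10.20%, Na2O 13.47%, Al2O3 14.38%, CaO 7.683%

Mid-chain values appear, rounded to four significant digits, alongside each step. Each numeric step carries full float precision from start to finish. Each reported result is rounded just once. All derived quantities, which include the yield, totals, net glass mass, the five compositions, ignition loss, are rebuilt at exact precision, as written in the problem or the answer, starting from the weights on 206.6 pbw of glass.
Oxide-by-oxide delivered mass:
  SiO2: 155.2·0.6833 + 11.78·0.5144 = 112.1 pbw
  BaO: 27.10·0.7771 = 21.06 pbw
  Na2O: 155.2·0.1123 + 24.16·0.4299 = 27.82 pbw
  Al2O3: 155.2·0.1914 = 29.71 pbw
  CaO: 18.40·0.5535 + 11.78·0.4826 = 15.87 pbw
LOI: 18.40·0.4465 + 155.2·0.01300 + 24.16·0.5701 + 11.78·0.003000 + 27.10·0.2229 = 30.08 pbw
Net of LOI, the glass mass = 236.6 − 30.08 = 206.6 pbw (consistent with Σ oxide mass)
wt %: oxide over glass, times 100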